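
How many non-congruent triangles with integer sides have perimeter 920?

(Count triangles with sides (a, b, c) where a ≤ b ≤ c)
Let a ≤ b ≤ c with a + b + c = 920. The only binding inequality is a + b > c, i.e. 920 − c > c, so c < 920/2; and c ≥ 920/3 since c is the largest side.
So 307 ≤ c ≤ 459. For each c, b runs from ⌈(920 − c)/2⌉ up to c (then a = 920 − b − c satisfies 1 ≤ a ≤ b automatically), giving c − ⌈(920 − c)/2⌉ + 1 choices.
Summing over c: 1 + 3 + 4 + 6 + … + 228 + 229  (153 terms, c = 307, …, 459) = 17633
Check (closed form: nearest integer to p²/48 for even p, (p+3)²/48 for odd p): 920²/48 = 846400/48 ≈ 17633.33 → 17633

17633 triangles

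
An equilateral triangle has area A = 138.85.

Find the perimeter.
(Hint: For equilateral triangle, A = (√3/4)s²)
A = (√3/4)s²  ⇒  s² = 4A/√3 = 4·138.85/√3 = 555.4/1.73205 ≈ 320.66
s ≈ √320.66 ≈ 17.907
Perimeter = 3s ≈ 3·17.907 ≈ 53.721

Perimeter = 53.72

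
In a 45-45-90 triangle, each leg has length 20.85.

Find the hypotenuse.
In a 45-45-90 triangle the sides are in ratio 1 : 1 : √2, so hypotenuse = leg·√2.
Hypotenuse = 20.85·√2 ≈ 20.85·1.41421 ≈ 29.4864

Hypotenuse = 20.85√2 = 29.49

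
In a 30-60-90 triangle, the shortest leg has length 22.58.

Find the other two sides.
In a 30-60-90 triangle the sides are in ratio 1 : √3 : 2 (short leg : long leg : hypotenuse).
Long leg = 22.58·√3 ≈ 22.58·1.73205 ≈ 39.1097
Hypotenuse = 2·22.58 = 45.16

Long leg = 22.58√3 = 39.11, Hypotenuse = 45.16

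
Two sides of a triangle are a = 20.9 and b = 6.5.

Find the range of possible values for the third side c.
Triangle inequality: |a − b| < c < a + b
|a − b| = |20.9 − 6.5| = 14.4
a + b = 20.9 + 6.5 = 27.4

14.4 < c < 27.4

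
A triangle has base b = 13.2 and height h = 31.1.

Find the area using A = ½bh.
A = ½·b·h = ½·13.2·31.1 = ½·410.52 = 205.26

Area = 205.26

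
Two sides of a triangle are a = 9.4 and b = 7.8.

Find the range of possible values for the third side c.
Triangle inequality: |a − b| < c < a + b
|a − b| = |9.4 − 7.8| = 1.6
a + b = 9.4 + 7.8 = 17.2

1.6 < c < 17.2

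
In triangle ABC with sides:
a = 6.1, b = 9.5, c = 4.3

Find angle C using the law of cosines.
c² = a² + b² − 2ab·cos(C)  ⇒  cos(C) = (a² + b² − c²)/(2ab)
cos(C) = (6.1² + 9.5² − 4.3²)/(2·6.1·9.5) = (37.21 + 90.25 − 18.49)/115.9 = 108.97/115.9 ≈ 0.940207
C = arccos(0.940207) ≈ 19.9136°

C = 19.91°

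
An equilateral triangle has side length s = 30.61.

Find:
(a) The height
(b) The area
(a) The height splits the triangle into two 30-60-90 halves: h = s·√3/2 = 30.61·1.73205/2 ≈ 53.0181/2 ≈ 26.509
(b) Area = (√3/4)·s² = (√3/4)·30.61² = (√3/4)·936.9721 ≈ 0.433013·936.9721 ≈ 405.721

Height = 26.51, Area = 405.7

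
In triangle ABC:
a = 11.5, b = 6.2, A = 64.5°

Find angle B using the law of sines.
a/sin(A) = b/sin(B)  ⇒  sin(B) = b·sin(A)/a = 6.2·sin(64.5°)/11.5
sin(64.5°) ≈ 0.902585
sin(B) ≈ 6.2·0.902585/11.5 ≈ 5.59603/11.5 ≈ 0.486611
B = arcsin(0.486611) ≈ 29.1181°
(Since b ≤ a we need B ≤ A, so the obtuse alternative 180° − 29.1181° ≈ 150.882° is rejected.)

B = 29.12°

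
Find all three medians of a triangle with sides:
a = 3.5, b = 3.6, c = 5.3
Median formula: m_a = ½√(2b² + 2c² − a²) (and cyclically). a² = 12.25, b² = 12.96, c² = 28.09.
m_a = ½√(2·12.96 + 2·28.09 − 12.25) = ½√69.85 ≈ ½·8.35763 ≈ 4.17882
m_b = ½√(2·12.25 + 2·28.09 − 12.96) = ½√67.72 ≈ ½·8.22922 ≈ 4.11461
m_c = ½√(2·12.25 + 2·12.96 − 28.09) = ½√22.33 ≈ ½·4.72546 ≈ 2.36273

m_a = 4.179, m_b = 4.115, m_c = 2.363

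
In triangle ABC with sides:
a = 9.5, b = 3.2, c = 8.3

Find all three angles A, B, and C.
Law of cosines for each angle (a² = 90.25, b² = 10.24, c² = 68.89):
cos(A) = (b² + c² − a²)/(2bc) = (10.24 + 68.89 − 90.25)/(2·3.2·8.3) = -11.12/53.12 ≈ -0.209337  ⇒  A ≈ 102.084°
cos(B) = (a² + c² − b²)/(2ac) = (90.25 + 68.89 − 10.24)/(2·9.5·8.3) = 148.9/157.7 ≈ 0.944198  ⇒  B ≈ 19.2311°
cos(C) = (a² + b² − c²)/(2ab) = (90.25 + 10.24 − 68.89)/(2·9.5·3.2) = 31.6/60.8 ≈ 0.519737  ⇒  C ≈ 58.6854°
Check: A + B + C ≈ 180°

A = 102.1°, B = 19.23°, C = 58.69°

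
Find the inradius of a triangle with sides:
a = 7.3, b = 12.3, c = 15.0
r = Area/s where s is the semi-perimeter.
s = (7.3 + 12.3 + 15.0)/2 = 34.6/2 = 17.3
Area = √(s(s−a)(s−b)(s−c)) = √(17.3·10·5·2.3) ≈ √1989.5 ≈ 44.6038
r ≈ 44.6038/17.3 ≈ 2.57825

r = 2.578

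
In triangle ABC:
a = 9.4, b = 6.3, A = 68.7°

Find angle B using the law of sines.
a/sin(A) = b/sin(B)  ⇒  sin(B) = b·sin(A)/a = 6.3·sin(68.7°)/9.4
sin(68.7°) ≈ 0.931691
sin(B) ≈ 6.3·0.931691/9.4 ≈ 5.86965/9.4 ≈ 0.624431
B = arcsin(0.624431) ≈ 38.6405°
(Since b ≤ a we need B ≤ A, so the obtuse alternative 180° − 38.6405° ≈ 141.36° is rejected.)

B = 38.64°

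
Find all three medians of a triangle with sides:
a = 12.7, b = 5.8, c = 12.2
Median formula: m_a = ½√(2b² + 2c² − a²) (and cyclically). a² = 161.29, b² = 33.64, c² = 148.84.
m_a = ½√(2·33.64 + 2·148.84 − 161.29) = ½√203.67 ≈ ½·14.2713 ≈ 7.13565
m_b = ½√(2·161.29 + 2·148.84 − 33.64) = ½√586.62 ≈ ½·24.2202 ≈ 12.1101
m_c = ½√(2·161.29 + 2·33.64 − 148.84) = ½√241.02 ≈ ½·15.5248 ≈ 7.76241

m_a = 7.136, m_b = 12.11, m_c = 7.762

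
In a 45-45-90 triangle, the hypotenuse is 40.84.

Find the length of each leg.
In a 45-45-90 triangle hypotenuse = leg·√2, so leg = hypotenuse/√2.
Leg = 40.84/√2 ≈ 40.84/1.41421 ≈ 28.8782

Each leg = 28.88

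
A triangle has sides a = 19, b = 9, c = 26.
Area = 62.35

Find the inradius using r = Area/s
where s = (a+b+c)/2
s = (19 + 9 + 26)/2 = 54/2 = 27
r = Area/s = 62.35/27 ≈ 2.30926

r = 2.309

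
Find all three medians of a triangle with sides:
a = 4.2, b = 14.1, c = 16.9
Median formula: m_a = ½√(2b² + 2c² − a²) (and cyclically). a² = 17.64, b² = 198.81, c² = 285.61.
m_a = ½√(2·198.81 + 2·285.61 − 17.64) = ½√951.2 ≈ ½·30.8415 ≈ 15.4208
m_b = ½√(2·17.64 + 2·285.61 − 198.81) = ½√407.69 ≈ ½·20.1913 ≈ 10.0957
m_c = ½√(2·17.64 + 2·198.81 − 285.61) = ½√147.29 ≈ ½·12.1363 ≈ 6.06815

m_a = 15.42, m_b = 10.1, m_c = 6.068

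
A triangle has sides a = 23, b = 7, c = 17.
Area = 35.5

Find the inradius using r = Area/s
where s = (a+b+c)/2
s = (23 + 7 + 17)/2 = 47/2 = 23.5
r = Area/s = 35.5/23.5 ≈ 1.51064

r = 1.511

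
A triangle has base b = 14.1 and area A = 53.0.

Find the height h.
A = ½·b·h  ⇒  h = 2A/b = 2·53.0/14.1 = 106/14.1 ≈ 7.51773

h = 7.518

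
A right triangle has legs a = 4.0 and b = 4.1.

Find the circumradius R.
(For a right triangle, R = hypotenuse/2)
Hypotenuse c = √(a² + b²) = √(16 + 16.81) = √32.81 ≈ 5.728
R = c/2 ≈ 5.728/2 ≈ 2.864

R = 2.864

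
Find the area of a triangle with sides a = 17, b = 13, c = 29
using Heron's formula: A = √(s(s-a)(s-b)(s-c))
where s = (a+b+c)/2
s = (17 + 13 + 29)/2 = 59/2 = 29.5
s − a = 12.5, s − b = 16.5, s − c = 0.5
s(s−a)(s−b)(s−c) = 29.5·12.5·16.5·0.5 = 3042.1875
Area = √3042.1875 ≈ 55.156

s = 29.5, Area = 55.16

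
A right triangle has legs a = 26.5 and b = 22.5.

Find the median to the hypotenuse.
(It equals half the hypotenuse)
Hypotenuse c = √(a² + b²) = √(702.25 + 506.25) = √1208.5 ≈ 34.7635
Median to hypotenuse = c/2 ≈ 34.7635/2 ≈ 17.3817

Median = 17.38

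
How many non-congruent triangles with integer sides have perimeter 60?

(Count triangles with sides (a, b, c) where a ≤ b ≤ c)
Let a ≤ b ≤ c with a + b + c = 60. The only binding inequality is a + b > c, i.e. 60 − c > c, so c < 60/2; and c ≥ 60/3 since c is the largest side.
So 20 ≤ c ≤ 29. For each c, b runs from ⌈(60 − c)/2⌉ up to c (then a = 60 − b − c satisfies 1 ≤ a ≤ b automatically), giving c − ⌈(60 − c)/2⌉ + 1 choices.
Summing over c: 1 + 2 + 4 + 5 + 7 + 8 + 10 + 11 + 13 + 14 = 75
Check (closed form: nearest integer to p²/48 for even p, (p+3)²/48 for odd p): 60²/48 = 3600/48 ≈ 75.00 → 75

75 triangles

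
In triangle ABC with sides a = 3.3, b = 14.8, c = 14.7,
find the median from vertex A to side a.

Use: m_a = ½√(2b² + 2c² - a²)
m_a = ½√(2·14.8² + 2·14.7² − 3.3²) = ½√(2·219.04 + 2·216.09 − 10.89) = ½√(438.08 + 432.18 − 10.89) = ½√859.37
√859.37 ≈ 29.315, so m_a ≈ 14.6575

m_a = 14.66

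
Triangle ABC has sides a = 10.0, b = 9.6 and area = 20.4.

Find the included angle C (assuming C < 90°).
Area = ½·a·b·sin(C)  ⇒  sin(C) = 2·Area/(a·b) = 2·20.4/(10.0·9.6) = 40.8/96 ≈ 0.425
C = arcsin(0.425) ≈ 25.1507° (taking the acute solution since C < 90°)

C = 25.15°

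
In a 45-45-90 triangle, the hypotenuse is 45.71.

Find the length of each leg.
In a 45-45-90 triangle hypotenuse = leg·√2, so leg = hypotenuse/√2.
Leg = 45.71/√2 ≈ 45.71/1.41421 ≈ 32.3219

Each leg = 32.32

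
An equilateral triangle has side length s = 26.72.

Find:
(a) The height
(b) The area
(a) The height splits the triangle into two 30-60-90 halves: h = s·√3/2 = 26.72·1.73205/2 ≈ 46.2804/2 ≈ 23.1402
(b) Area = (√3/4)·s² = (√3/4)·26.72² = (√3/4)·713.9584 ≈ 0.433013·713.9584 ≈ 309.153

Height = 23.14, Area = 309.2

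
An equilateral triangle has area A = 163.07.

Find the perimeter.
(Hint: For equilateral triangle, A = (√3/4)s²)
A = (√3/4)s²  ⇒  s² = 4A/√3 = 4·163.07/√3 = 652.28/1.73205 ≈ 376.594
s ≈ √376.594 ≈ 19.406
Perimeter = 3s ≈ 3·19.406 ≈ 58.2181

Perimeter = 58.22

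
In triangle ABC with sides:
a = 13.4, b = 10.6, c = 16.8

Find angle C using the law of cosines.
c² = a² + b² − 2ab·cos(C)  ⇒  cos(C) = (a² + b² − c²)/(2ab)
cos(C) = (13.4² + 10.6² − 16.8²)/(2·13.4·10.6) = (179.56 + 112.36 − 282.24)/284.08 = 9.68/284.08 ≈ 0.0340749
C = arccos(0.0340749) ≈ 88.0473°

C = 88.05°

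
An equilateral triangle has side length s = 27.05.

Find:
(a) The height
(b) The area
(a) The height splits the triangle into two 30-60-90 halves: h = s·√3/2 = 27.05·1.73205/2 ≈ 46.852/2 ≈ 23.426
(b) Area = (√3/4)·s² = (√3/4)·27.05² = (√3/4)·731.7025 ≈ 0.433013·731.7025 ≈ 316.836

Height = 23.43, Area = 316.8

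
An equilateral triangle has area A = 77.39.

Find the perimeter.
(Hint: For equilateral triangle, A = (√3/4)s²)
A = (√3/4)s²  ⇒  s² = 4A/√3 = 4·77.39/√3 = 309.56/1.73205 ≈ 178.725
s ≈ √178.725 ≈ 13.3688
Perimeter = 3s ≈ 3·13.3688 ≈ 40.1064

Perimeter = 40.11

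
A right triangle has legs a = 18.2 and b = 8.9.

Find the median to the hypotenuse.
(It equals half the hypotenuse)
Hypotenuse c = √(a² + b²) = √(331.24 + 79.21) = √410.45 ≈ 20.2596
Median to hypotenuse = c/2 ≈ 20.2596/2 ≈ 10.1298

Median = 10.13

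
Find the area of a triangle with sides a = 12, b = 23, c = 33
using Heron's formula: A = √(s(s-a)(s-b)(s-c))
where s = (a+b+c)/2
s = (12 + 23 + 33)/2 = 68/2 = 34
s − a = 22, s − b = 11, s − c = 1
s(s−a)(s−b)(s−c) = 34·22·11·1 = 8228
Area = √8228 ≈ 90.7083

s = 34.0, Area = 90.71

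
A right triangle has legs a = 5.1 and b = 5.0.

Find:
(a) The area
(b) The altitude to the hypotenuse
(a) The legs are perpendicular, so Area = ½·a·b = ½·5.1·5.0 = ½·25.5 = 12.75
(b) Hypotenuse c = √(a² + b²) = √(26.01 + 25) = √51.01 ≈ 7.14213
    Area = ½·c·h_c  ⇒  h_c = 2·Area/c = 25.5/7.14213 ≈ 3.57036

Area = 12.75, h_c = 3.57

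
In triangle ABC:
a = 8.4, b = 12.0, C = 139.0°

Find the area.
Two sides and the included angle (SAS): A = ½·a·b·sin(C) = ½·8.4·12.0·sin(139.0°)
sin(139.0°) ≈ 0.656059
A ≈ ½·100.8·0.656059 = 50.4·0.656059 ≈ 33.0654

Area = 33.07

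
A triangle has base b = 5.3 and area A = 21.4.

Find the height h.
A = ½·b·h  ⇒  h = 2A/b = 2·21.4/5.3 = 42.8/5.3 ≈ 8.07547

h = 8.075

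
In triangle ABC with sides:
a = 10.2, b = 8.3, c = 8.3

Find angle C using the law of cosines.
c² = a² + b² − 2ab·cos(C)  ⇒  cos(C) = (a² + b² − c²)/(2ab)
cos(C) = (10.2² + 8.3² − 8.3²)/(2·10.2·8.3) = (104.04 + 68.89 − 68.89)/169.32 = 104.04/169.32 ≈ 0.614458
C = arccos(0.614458) ≈ 52.0875°

C = 52.09°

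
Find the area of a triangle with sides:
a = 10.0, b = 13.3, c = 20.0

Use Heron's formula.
s = (10.0 + 13.3 + 20.0)/2 = 43.3/2 = 21.65
s − a = 11.65, s − b = 8.35, s − c = 1.65
s(s−a)(s−b)(s−c) = 21.65·11.65·8.35·1.65 ≈ 3475
Area = √3475 ≈ 58.9491

Area = 58.95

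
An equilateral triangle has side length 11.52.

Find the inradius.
r = Area/s with s the semi-perimeter.
Area = (√3/4)·11.52² = (√3/4)·132.7104 ≈ 0.433013·132.7104 ≈ 57.4653
s = 3·11.52/2 = 17.28
r ≈ 57.4653/17.28 ≈ 3.32554
(Equivalently r = side/(2√3) = 11.52/3.4641 ≈ 3.32554.)

r = 3.326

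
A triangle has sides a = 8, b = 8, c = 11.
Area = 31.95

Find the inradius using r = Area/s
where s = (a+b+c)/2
s = (8 + 8 + 11)/2 = 27/2 = 13.5
r = Area/s = 31.95/13.5 ≈ 2.36667

r = 2.367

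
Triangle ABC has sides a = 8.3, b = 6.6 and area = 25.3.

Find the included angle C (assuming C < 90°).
Area = ½·a·b·sin(C)  ⇒  sin(C) = 2·Area/(a·b) = 2·25.3/(8.3·6.6) = 50.6/54.78 ≈ 0.923695
C = arcsin(0.923695) ≈ 67.4724° (taking the acute solution since C < 90°)

C = 67.47°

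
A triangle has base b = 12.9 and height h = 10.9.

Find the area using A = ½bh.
A = ½·b·h = ½·12.9·10.9 = ½·140.61 = 70.305

Area = 70.305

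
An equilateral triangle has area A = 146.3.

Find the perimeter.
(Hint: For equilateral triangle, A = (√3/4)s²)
A = (√3/4)s²  ⇒  s² = 4A/√3 = 4·146.3/√3 = 585.2/1.73205 ≈ 337.865
s ≈ √337.865 ≈ 18.3811
Perimeter = 3s ≈ 3·18.3811 ≈ 55.1433

Perimeter = 55.14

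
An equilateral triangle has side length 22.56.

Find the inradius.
r = Area/s with s the semi-perimeter.
Area = (√3/4)·22.56² = (√3/4)·508.9536 ≈ 0.433013·508.9536 ≈ 220.383
s = 3·22.56/2 = 33.84
r ≈ 220.383/33.84 ≈ 6.51251
(Equivalently r = side/(2√3) = 22.56/3.4641 ≈ 6.51251.)

r = 6.513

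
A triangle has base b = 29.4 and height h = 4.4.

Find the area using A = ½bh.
A = ½·b·h = ½·29.4·4.4 = ½·129.36 = 64.68

Area = 64.68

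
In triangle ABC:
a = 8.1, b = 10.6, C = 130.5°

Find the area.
Two sides and the included angle (SAS): A = ½·a·b·sin(C) = ½·8.1·10.6·sin(130.5°)
sin(130.5°) ≈ 0.760406
A ≈ ½·85.86·0.760406 = 42.93·0.760406 ≈ 32.6442

Area = 32.64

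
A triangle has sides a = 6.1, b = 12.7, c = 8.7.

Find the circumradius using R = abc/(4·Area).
First find the area with Heron's formula.
s = (6.1 + 12.7 + 8.7)/2 = 13.75
Area = √(s(s−a)(s−b)(s−c)) = √(13.75·7.65·1.05·5.05) ≈ √557.757 ≈ 23.6169
abc = 6.1·12.7·8.7 = 673.989
R = abc/(4·Area) ≈ 673.989/(4·23.6169) = 673.989/94.4675 ≈ 7.13461

R = 7.135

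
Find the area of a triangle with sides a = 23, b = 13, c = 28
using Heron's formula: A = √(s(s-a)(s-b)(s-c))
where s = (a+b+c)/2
s = (23 + 13 + 28)/2 = 64/2 = 32
s − a = 9, s − b = 19, s − c = 4
s(s−a)(s−b)(s−c) = 32·9·19·4 = 21888
Area = √21888 ≈ 147.946

s = 32.0, Area = 147.9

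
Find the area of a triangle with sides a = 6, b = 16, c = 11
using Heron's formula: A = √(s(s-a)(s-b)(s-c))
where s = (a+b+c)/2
s = (6 + 16 + 11)/2 = 33/2 = 16.5
s − a = 10.5, s − b = 0.5, s − c = 5.5
s(s−a)(s−b)(s−c) = 16.5·10.5·0.5·5.5 = 476.4375
Area = √476.4375 ≈ 21.8274

s = 16.5, Area = 21.83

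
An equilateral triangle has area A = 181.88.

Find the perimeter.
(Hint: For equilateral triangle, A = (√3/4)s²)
A = (√3/4)s²  ⇒  s² = 4A/√3 = 4·181.88/√3 = 727.52/1.73205 ≈ 420.034
s ≈ √420.034 ≈ 20.4947
Perimeter = 3s ≈ 3·20.4947 ≈ 61.4842

Perimeter = 61.48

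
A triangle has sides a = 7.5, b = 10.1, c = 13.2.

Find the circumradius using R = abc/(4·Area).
First find the area with Heron's formula.
s = (7.5 + 10.1 + 13.2)/2 = 15.4
Area = √(s(s−a)(s−b)(s−c)) = √(15.4·7.9·5.3·2.2) ≈ √1418.56 ≈ 37.6637
abc = 7.5·10.1·13.2 = 999.9
R = abc/(4·Area) ≈ 999.9/(4·37.6637) = 999.9/150.655 ≈ 6.63702

R = 6.637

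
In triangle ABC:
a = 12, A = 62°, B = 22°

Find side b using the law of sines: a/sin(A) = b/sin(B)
a/sin(A) = b/sin(B)  ⇒  b = a·sin(B)/sin(A) = 12·sin(22°)/sin(62°)
sin(22°) ≈ 0.374607, sin(62°) ≈ 0.882948
b ≈ 12·0.374607/0.882948 ≈ 4.49528/0.882948 ≈ 5.09122

b = 5.091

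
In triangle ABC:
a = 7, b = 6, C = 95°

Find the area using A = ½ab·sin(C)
A = ½·a·b·sin(C) = ½·7·6·sin(95°)
sin(95°) ≈ 0.996195
A ≈ ½·42·0.996195 = 21·0.996195 ≈ 20.9201

Area = 20.92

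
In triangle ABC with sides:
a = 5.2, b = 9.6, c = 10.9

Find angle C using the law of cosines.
c² = a² + b² − 2ab·cos(C)  ⇒  cos(C) = (a² + b² − c²)/(2ab)
cos(C) = (5.2² + 9.6² − 10.9²)/(2·5.2·9.6) = (27.04 + 92.16 − 118.81)/99.84 = 0.39/99.84 ≈ 0.00390625
C = arccos(0.00390625) ≈ 89.7762°

C = 89.78°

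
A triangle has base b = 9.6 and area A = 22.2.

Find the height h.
A = ½·b·h  ⇒  h = 2A/b = 2·22.2/9.6 = 44.4/9.6 ≈ 4.625

h = 4.625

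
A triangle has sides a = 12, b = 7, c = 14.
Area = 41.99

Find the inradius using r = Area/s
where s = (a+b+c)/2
s = (12 + 7 + 14)/2 = 33/2 = 16.5
r = Area/s = 41.99/16.5 ≈ 2.54485

r = 2.545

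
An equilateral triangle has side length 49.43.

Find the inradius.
r = Area/s with s the semi-perimeter.
Area = (√3/4)·49.43² = (√3/4)·2443.3249 ≈ 0.433013·2443.3249 ≈ 1057.99
s = 3·49.43/2 = 74.145
r ≈ 1057.99/74.145 ≈ 14.2692
(Equivalently r = side/(2√3) = 49.43/3.4641 ≈ 14.2692.)

r = 14.27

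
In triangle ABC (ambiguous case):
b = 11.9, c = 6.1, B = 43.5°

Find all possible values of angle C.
b/sin(B) = c/sin(C)  ⇒  sin(C) = c·sin(B)/b = 6.1·sin(43.5°)/11.9
sin(43.5°) ≈ 0.688355
sin(C) ≈ 6.1·0.688355/11.9 ≈ 4.19896/11.9 ≈ 0.352854
Candidate 1: C₁ = arcsin(0.352854) ≈ 20.662°  →  A = 180° − 43.5° − 20.662° ≈ 115.838° > 0, valid
Candidate 2: C₂ = 180° − C₁ ≈ 159.338°  →  A = 180° − 43.5° − 159.338° ≈ -22.838° ≤ 0, not a valid triangle

C = 20.66° (one solution)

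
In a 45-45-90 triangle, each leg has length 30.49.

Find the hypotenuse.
In a 45-45-90 triangle the sides are in ratio 1 : 1 : √2, so hypotenuse = leg·√2.
Hypotenuse = 30.49·√2 ≈ 30.49·1.41421 ≈ 43.1194

Hypotenuse = 30.49√2 = 43.12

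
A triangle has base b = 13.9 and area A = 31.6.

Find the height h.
A = ½·b·h  ⇒  h = 2A/b = 2·31.6/13.9 = 63.2/13.9 ≈ 4.54676

h = 4.547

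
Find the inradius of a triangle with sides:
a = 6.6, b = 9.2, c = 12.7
r = Area/s where s is the semi-perimeter.
s = (6.6 + 9.2 + 12.7)/2 = 28.5/2 = 14.25
Area = √(s(s−a)(s−b)(s−c)) = √(14.25·7.65·5.05·1.55) ≈ √853.295 ≈ 29.2112
r ≈ 29.2112/14.25 ≈ 2.04991

r = 2.05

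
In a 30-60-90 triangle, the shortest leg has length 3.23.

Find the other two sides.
In a 30-60-90 triangle the sides are in ratio 1 : √3 : 2 (short leg : long leg : hypotenuse).
Long leg = 3.23·√3 ≈ 3.23·1.73205 ≈ 5.59452
Hypotenuse = 2·3.23 = 6.46

Long leg = 3.23√3 = 5.595, Hypotenuse = 6.46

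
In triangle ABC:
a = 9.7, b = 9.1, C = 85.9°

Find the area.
Two sides and the included angle (SAS): A = ½·a·b·sin(C) = ½·9.7·9.1·sin(85.9°)
sin(85.9°) ≈ 0.997441
A ≈ ½·88.27·0.997441 = 44.135·0.997441 ≈ 44.022

Area = 44.02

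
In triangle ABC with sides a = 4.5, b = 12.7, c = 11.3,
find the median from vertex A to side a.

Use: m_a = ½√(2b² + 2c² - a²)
m_a = ½√(2·12.7² + 2·11.3² − 4.5²) = ½√(2·161.29 + 2·127.69 − 20.25) = ½√(322.58 + 255.38 − 20.25) = ½√557.71
√557.71 ≈ 23.6159, so m_a ≈ 11.8079

m_a = 11.81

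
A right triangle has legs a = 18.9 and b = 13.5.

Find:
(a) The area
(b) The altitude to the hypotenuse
(a) The legs are perpendicular, so Area = ½·a·b = ½·18.9·13.5 = ½·255.15 = 127.575
(b) Hypotenuse c = √(a² + b²) = √(357.21 + 182.25) = √539.46 ≈ 23.2263
    Area = ½·c·h_c  ⇒  h_c = 2·Area/c = 255.15/23.2263 ≈ 10.9854

Area = 127.575, h_c = 10.99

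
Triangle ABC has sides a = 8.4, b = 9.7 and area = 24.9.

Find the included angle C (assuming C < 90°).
Area = ½·a·b·sin(C)  ⇒  sin(C) = 2·Area/(a·b) = 2·24.9/(8.4·9.7) = 49.8/81.48 ≈ 0.611193
C = arcsin(0.611193) ≈ 37.6758° (taking the acute solution since C < 90°)

C = 37.68°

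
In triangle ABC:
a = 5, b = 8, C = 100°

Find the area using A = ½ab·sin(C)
A = ½·a·b·sin(C) = ½·5·8·sin(100°)
sin(100°) ≈ 0.984808
A ≈ ½·40·0.984808 = 20·0.984808 ≈ 19.6962

Area = 19.7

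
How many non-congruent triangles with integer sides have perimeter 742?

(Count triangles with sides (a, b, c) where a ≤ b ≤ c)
Let a ≤ b ≤ c with a + b + c = 742. The only binding inequality is a + b > c, i.e. 742 − c > c, so c < 742/2; and c ≥ 742/3 since c is the largest side.
So 248 ≤ c ≤ 370. For each c, b runs from ⌈(742 − c)/2⌉ up to c (then a = 742 − b − c satisfies 1 ≤ a ≤ b automatically), giving c − ⌈(742 − c)/2⌉ + 1 choices.
Summing over c: 2 + 3 + 5 + 6 + … + 183 + 185  (123 terms, c = 248, …, 370) = 11470
Check (closed form: nearest integer to p²/48 for even p, (p+3)²/48 for odd p): 742²/48 = 550564/48 ≈ 11470.08 → 11470

11470 triangles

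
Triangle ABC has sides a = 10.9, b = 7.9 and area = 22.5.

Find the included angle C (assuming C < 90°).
Area = ½·a·b·sin(C)  ⇒  sin(C) = 2·Area/(a·b) = 2·22.5/(10.9·7.9) = 45/86.11 ≈ 0.522587
C = arcsin(0.522587) ≈ 31.506° (taking the acute solution since C < 90°)

C = 31.51°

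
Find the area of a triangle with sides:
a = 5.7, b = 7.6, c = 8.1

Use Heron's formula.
s = (5.7 + 7.6 + 8.1)/2 = 21.4/2 = 10.7
s − a = 5, s − b = 3.1, s − c = 2.6
s(s−a)(s−b)(s−c) = 10.7·5·3.1·2.6 ≈ 431.21
Area = √431.21 ≈ 20.7656

Area = 20.77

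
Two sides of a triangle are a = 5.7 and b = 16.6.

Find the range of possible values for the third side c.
Triangle inequality: |a − b| < c < a + b
|a − b| = |5.7 − 16.6| = 10.9
a + b = 5.7 + 16.6 = 22.3

10.9 < c < 22.3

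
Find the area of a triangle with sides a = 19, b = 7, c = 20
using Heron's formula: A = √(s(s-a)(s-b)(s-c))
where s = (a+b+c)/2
s = (19 + 7 + 20)/2 = 46/2 = 23
s − a = 4, s − b = 16, s − c = 3
s(s−a)(s−b)(s−c) = 23·4·16·3 = 4416
Area = √4416 ≈ 66.453

s = 23.0, Area = 66.45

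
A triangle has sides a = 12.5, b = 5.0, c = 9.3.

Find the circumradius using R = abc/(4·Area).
First find the area with Heron's formula.
s = (12.5 + 5.0 + 9.3)/2 = 13.4
Area = √(s(s−a)(s−b)(s−c)) = √(13.4·0.9·8.4·4.1) ≈ √415.346 ≈ 20.38
abc = 12.5·5.0·9.3 = 581.25
R = abc/(4·Area) ≈ 581.25/(4·20.38) = 581.25/81.5202 ≈ 7.13013

R = 7.13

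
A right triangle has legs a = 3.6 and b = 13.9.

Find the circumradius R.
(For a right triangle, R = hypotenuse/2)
Hypotenuse c = √(a² + b²) = √(12.96 + 193.21) = √206.17 ≈ 14.3586
R = c/2 ≈ 14.3586/2 ≈ 7.17931

R = 7.179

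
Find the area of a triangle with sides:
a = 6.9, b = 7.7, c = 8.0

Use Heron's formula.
s = (6.9 + 7.7 + 8.0)/2 = 22.6/2 = 11.3
s − a = 4.4, s − b = 3.6, s − c = 3.3
s(s−a)(s−b)(s−c) = 11.3·4.4·3.6·3.3 ≈ 590.674
Area = √590.674 ≈ 24.3038

Area = 24.3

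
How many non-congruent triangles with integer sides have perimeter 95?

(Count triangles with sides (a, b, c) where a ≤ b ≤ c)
Let a ≤ b ≤ c with a + b + c = 95. The only binding inequality is a + b > c, i.e. 95 − c > c, so c < 95/2; and c ≥ 95/3 since c is the largest side.
So 32 ≤ c ≤ 47. For each c, b runs from ⌈(95 − c)/2⌉ up to c (then a = 95 − b − c satisfies 1 ≤ a ≤ b automatically), giving c − ⌈(95 − c)/2⌉ + 1 choices.
Summing over c: 1 + 3 + 4 + 6 + … + 22 + 24  (16 terms, c = 32, …, 47) = 200
Check (closed form: nearest integer to p²/48 for even p, (p+3)²/48 for odd p): (95+3)²/48 = 98²/48 = 9604/48 ≈ 200.08 → 200

200 triangles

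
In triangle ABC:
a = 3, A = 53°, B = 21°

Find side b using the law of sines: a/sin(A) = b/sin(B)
a/sin(A) = b/sin(B)  ⇒  b = a·sin(B)/sin(A) = 3·sin(21°)/sin(53°)
sin(21°) ≈ 0.358368, sin(53°) ≈ 0.798636
b ≈ 3·0.358368/0.798636 ≈ 1.0751/0.798636 ≈ 1.34618

b = 1.346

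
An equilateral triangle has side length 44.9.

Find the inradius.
r = Area/s with s the semi-perimeter.
Area = (√3/4)·44.9² = (√3/4)·2016.01 ≈ 0.433013·2016.01 ≈ 872.958
s = 3·44.9/2 = 67.35
r ≈ 872.958/67.35 ≈ 12.9615
(Equivalently r = side/(2√3) = 44.9/3.4641 ≈ 12.9615.)

r = 12.96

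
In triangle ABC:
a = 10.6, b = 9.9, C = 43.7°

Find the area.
Two sides and the included angle (SAS): A = ½·a·b·sin(C) = ½·10.6·9.9·sin(43.7°)
sin(43.7°) ≈ 0.690882
A ≈ ½·104.94·0.690882 = 52.47·0.690882 ≈ 36.2506

Area = 36.25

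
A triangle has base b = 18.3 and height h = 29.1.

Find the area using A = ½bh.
A = ½·b·h = ½·18.3·29.1 = ½·532.53 = 266.265

Area = 266.265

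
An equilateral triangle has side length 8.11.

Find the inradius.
r = Area/s with s the semi-perimeter.
Area = (√3/4)·8.11² = (√3/4)·65.7721 ≈ 0.433013·65.7721 ≈ 28.4802
s = 3·8.11/2 = 12.165
r ≈ 28.4802/12.165 ≈ 2.34116
(Equivalently r = side/(2√3) = 8.11/3.4641 ≈ 2.34116.)

r = 2.341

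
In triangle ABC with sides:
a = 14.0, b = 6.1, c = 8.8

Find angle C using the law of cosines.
c² = a² + b² − 2ab·cos(C)  ⇒  cos(C) = (a² + b² − c²)/(2ab)
cos(C) = (14.0² + 6.1² − 8.8²)/(2·14.0·6.1) = (196 + 37.21 − 77.44)/170.8 = 155.77/170.8 ≈ 0.912002
C = arccos(0.912002) ≈ 24.2165°

C = 24.22°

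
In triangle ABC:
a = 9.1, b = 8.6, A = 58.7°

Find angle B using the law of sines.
a/sin(A) = b/sin(B)  ⇒  sin(B) = b·sin(A)/a = 8.6·sin(58.7°)/9.1
sin(58.7°) ≈ 0.854459
sin(B) ≈ 8.6·0.854459/9.1 ≈ 7.34835/9.1 ≈ 0.807511
B = arcsin(0.807511) ≈ 53.8534°
(Since b ≤ a we need B ≤ A, so the obtuse alternative 180° − 53.8534° ≈ 126.147° is rejected.)

B = 53.85°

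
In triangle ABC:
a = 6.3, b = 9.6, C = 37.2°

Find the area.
Two sides and the included angle (SAS): A = ½·a·b·sin(C) = ½·6.3·9.6·sin(37.2°)
sin(37.2°) ≈ 0.604599
A ≈ ½·60.48·0.604599 = 30.24·0.604599 ≈ 18.2831

Area = 18.28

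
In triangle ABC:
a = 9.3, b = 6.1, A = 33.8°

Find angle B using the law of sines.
a/sin(A) = b/sin(B)  ⇒  sin(B) = b·sin(A)/a = 6.1·sin(33.8°)/9.3
sin(33.8°) ≈ 0.556296
sin(B) ≈ 6.1·0.556296/9.3 ≈ 3.3934/9.3 ≈ 0.364882
B = arcsin(0.364882) ≈ 21.4003°
(Since b ≤ a we need B ≤ A, so the obtuse alternative 180° − 21.4003° ≈ 158.6° is rejected.)

B = 21.4°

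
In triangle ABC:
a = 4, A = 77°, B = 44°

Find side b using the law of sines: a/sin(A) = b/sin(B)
a/sin(A) = b/sin(B)  ⇒  b = a·sin(B)/sin(A) = 4·sin(44°)/sin(77°)
sin(44°) ≈ 0.694658, sin(77°) ≈ 0.97437
b ≈ 4·0.694658/0.97437 ≈ 2.77863/0.97437 ≈ 2.85172

b = 2.852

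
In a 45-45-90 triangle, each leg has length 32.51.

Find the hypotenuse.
In a 45-45-90 triangle the sides are in ratio 1 : 1 : √2, so hypotenuse = leg·√2.
Hypotenuse = 32.51·√2 ≈ 32.51·1.41421 ≈ 45.9761

Hypotenuse = 32.51√2 = 45.98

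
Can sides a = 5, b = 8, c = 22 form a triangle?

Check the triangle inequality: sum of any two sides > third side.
a + b vs c: 5 + 8 = 13 ≤ 22  ✗
a + c vs b: 5 + 22 = 27 > 8  ✓
b + c vs a: 8 + 22 = 30 > 5  ✓

No: 5 + 8 = 13 is not > 22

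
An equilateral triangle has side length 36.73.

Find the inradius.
r = Area/s with s the semi-perimeter.
Area = (√3/4)·36.73² = (√3/4)·1349.0929 ≈ 0.433013·1349.0929 ≈ 584.174
s = 3·36.73/2 = 55.095
r ≈ 584.174/55.095 ≈ 10.603
(Equivalently r = side/(2√3) = 36.73/3.4641 ≈ 10.603.)

r = 10.6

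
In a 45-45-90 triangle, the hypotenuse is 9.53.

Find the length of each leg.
In a 45-45-90 triangle hypotenuse = leg·√2, so leg = hypotenuse/√2.
Leg = 9.53/√2 ≈ 9.53/1.41421 ≈ 6.73873

Each leg = 6.739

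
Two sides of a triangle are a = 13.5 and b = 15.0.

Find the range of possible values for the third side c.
Triangle inequality: |a − b| < c < a + b
|a − b| = |13.5 − 15.0| = 1.5
a + b = 13.5 + 15.0 = 28.5

1.5 < c < 28.5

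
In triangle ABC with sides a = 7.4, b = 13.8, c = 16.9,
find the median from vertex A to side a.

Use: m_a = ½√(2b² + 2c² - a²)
m_a = ½√(2·13.8² + 2·16.9² − 7.4²) = ½√(2·190.44 + 2·285.61 − 54.76) = ½√(380.88 + 571.22 − 54.76) = ½√897.34
√897.34 ≈ 29.9556, so m_a ≈ 14.9778

m_a = 14.98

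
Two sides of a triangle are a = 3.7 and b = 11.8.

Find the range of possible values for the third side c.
Triangle inequality: |a − b| < c < a + b
|a − b| = |3.7 − 11.8| = 8.1
a + b = 3.7 + 11.8 = 15.5

8.1 < c < 15.5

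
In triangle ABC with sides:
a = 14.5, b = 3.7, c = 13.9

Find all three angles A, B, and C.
Law of cosines for each angle (a² = 210.25, b² = 13.69, c² = 193.21):
cos(A) = (b² + c² − a²)/(2bc) = (13.69 + 193.21 − 210.25)/(2·3.7·13.9) = -3.35/102.86 ≈ -0.0325685  ⇒  A ≈ 91.8664°
cos(B) = (a² + c² − b²)/(2ac) = (210.25 + 193.21 − 13.69)/(2·14.5·13.9) = 389.77/403.1 ≈ 0.966931  ⇒  B ≈ 14.7758°
cos(C) = (a² + b² − c²)/(2ab) = (210.25 + 13.69 − 193.21)/(2·14.5·3.7) = 30.73/107.3 ≈ 0.286393  ⇒  C ≈ 73.3578°
Check: A + B + C ≈ 180°

A = 91.87°, B = 14.78°, C = 73.36°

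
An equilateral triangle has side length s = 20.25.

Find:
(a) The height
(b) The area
(a) The height splits the triangle into two 30-60-90 halves: h = s·√3/2 = 20.25·1.73205/2 ≈ 35.074/2 ≈ 17.537
(b) Area = (√3/4)·s² = (√3/4)·20.25² = (√3/4)·410.0625 ≈ 0.433013·410.0625 ≈ 177.562

Height = 17.54, Area = 177.6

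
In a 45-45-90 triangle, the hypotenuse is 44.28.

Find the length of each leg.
In a 45-45-90 triangle hypotenuse = leg·√2, so leg = hypotenuse/√2.
Leg = 44.28/√2 ≈ 44.28/1.41421 ≈ 31.3107

Each leg = 31.31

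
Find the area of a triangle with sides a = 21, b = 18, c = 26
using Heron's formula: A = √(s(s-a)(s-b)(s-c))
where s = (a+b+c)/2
s = (21 + 18 + 26)/2 = 65/2 = 32.5
s − a = 11.5, s − b = 14.5, s − c = 6.5
s(s−a)(s−b)(s−c) = 32.5·11.5·14.5·6.5 = 35225.9375
Area = √35225.9375 ≈ 187.686

s = 32.5, Area = 187.7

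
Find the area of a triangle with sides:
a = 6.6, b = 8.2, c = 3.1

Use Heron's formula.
s = (6.6 + 8.2 + 3.1)/2 = 17.9/2 = 8.95
s − a = 2.35, s − b = 0.75, s − c = 5.85
s(s−a)(s−b)(s−c) = 8.95·2.35·0.75·5.85 ≈ 92.2801
Area = √92.2801 ≈ 9.60625

Area = 9.606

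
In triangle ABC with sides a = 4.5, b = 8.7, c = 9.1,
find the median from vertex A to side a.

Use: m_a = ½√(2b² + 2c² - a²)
m_a = ½√(2·8.7² + 2·9.1² − 4.5²) = ½√(2·75.69 + 2·82.81 − 20.25) = ½√(151.38 + 165.62 − 20.25) = ½√296.75
√296.75 ≈ 17.2264, so m_a ≈ 8.61322

m_a = 8.613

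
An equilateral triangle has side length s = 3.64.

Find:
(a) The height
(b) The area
(a) The height splits the triangle into two 30-60-90 halves: h = s·√3/2 = 3.64·1.73205/2 ≈ 6.30466/2 ≈ 3.15233
(b) Area = (√3/4)·s² = (√3/4)·3.64² = (√3/4)·13.2496 ≈ 0.433013·13.2496 ≈ 5.73725

Height = 3.152, Area = 5.737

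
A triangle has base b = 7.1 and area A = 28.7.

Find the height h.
A = ½·b·h  ⇒  h = 2A/b = 2·28.7/7.1 = 57.4/7.1 ≈ 8.08451

h = 8.085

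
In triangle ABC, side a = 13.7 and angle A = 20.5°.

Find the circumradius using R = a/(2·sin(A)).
R = a/(2·sin(A)) = 13.7/(2·sin(20.5°))
sin(20.5°) ≈ 0.350207
R ≈ 13.7/(2·0.350207) = 13.7/0.700415 ≈ 19.5598

R = 19.56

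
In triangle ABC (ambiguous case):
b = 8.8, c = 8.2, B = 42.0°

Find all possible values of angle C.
b/sin(B) = c/sin(C)  ⇒  sin(C) = c·sin(B)/b = 8.2·sin(42.0°)/8.8
sin(42.0°) ≈ 0.669131
sin(C) ≈ 8.2·0.669131/8.8 ≈ 5.48687/8.8 ≈ 0.623508
Candidate 1: C₁ = arcsin(0.623508) ≈ 38.5728°  →  A = 180° − 42.0° − 38.5728° ≈ 99.4272° > 0, valid
Candidate 2: C₂ = 180° − C₁ ≈ 141.427°  →  A = 180° − 42.0° − 141.427° ≈ -3.4272° ≤ 0, not a valid triangle

C = 38.57° (one solution)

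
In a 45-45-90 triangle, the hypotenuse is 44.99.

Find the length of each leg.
In a 45-45-90 triangle hypotenuse = leg·√2, so leg = hypotenuse/√2.
Leg = 44.99/√2 ≈ 44.99/1.41421 ≈ 31.8127

Each leg = 31.81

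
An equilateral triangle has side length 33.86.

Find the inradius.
r = Area/s with s the semi-perimeter.
Area = (√3/4)·33.86² = (√3/4)·1146.4996 ≈ 0.433013·1146.4996 ≈ 496.449
s = 3·33.86/2 = 50.79
r ≈ 496.449/50.79 ≈ 9.77454
(Equivalently r = side/(2√3) = 33.86/3.4641 ≈ 9.77454.)

r = 9.775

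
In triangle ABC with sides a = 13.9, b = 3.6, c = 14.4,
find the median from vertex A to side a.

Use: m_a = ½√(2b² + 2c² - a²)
m_a = ½√(2·3.6² + 2·14.4² − 13.9²) = ½√(2·12.96 + 2·207.36 − 193.21) = ½√(25.92 + 414.72 − 193.21) = ½√247.43
√247.43 ≈ 15.7299, so m_a ≈ 7.86495

m_a = 7.865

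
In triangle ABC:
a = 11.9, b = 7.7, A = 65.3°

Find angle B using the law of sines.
a/sin(A) = b/sin(B)  ⇒  sin(B) = b·sin(A)/a = 7.7·sin(65.3°)/11.9
sin(65.3°) ≈ 0.908508
sin(B) ≈ 7.7·0.908508/11.9 ≈ 6.99551/11.9 ≈ 0.587858
B = arcsin(0.587858) ≈ 36.0052°
(Since b ≤ a we need B ≤ A, so the obtuse alternative 180° − 36.0052° ≈ 143.995° is rejected.)

B = 36.01°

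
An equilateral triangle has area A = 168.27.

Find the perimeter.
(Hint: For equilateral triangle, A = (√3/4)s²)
A = (√3/4)s²  ⇒  s² = 4A/√3 = 4·168.27/√3 = 673.08/1.73205 ≈ 388.603
s ≈ √388.603 ≈ 19.713
Perimeter = 3s ≈ 3·19.713 ≈ 59.139

Perimeter = 59.14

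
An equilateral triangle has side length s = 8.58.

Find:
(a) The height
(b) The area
(a) The height splits the triangle into two 30-60-90 halves: h = s·√3/2 = 8.58·1.73205/2 ≈ 14.861/2 ≈ 7.4305
(b) Area = (√3/4)·s² = (√3/4)·8.58² = (√3/4)·73.6164 ≈ 0.433013·73.6164 ≈ 31.8768

Height = 7.43, Area = 31.88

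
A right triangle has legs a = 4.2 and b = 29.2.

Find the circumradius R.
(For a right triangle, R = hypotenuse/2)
Hypotenuse c = √(a² + b²) = √(17.64 + 852.64) = √870.28 ≈ 29.5005
R = c/2 ≈ 29.5005/2 ≈ 14.7503

R = 14.75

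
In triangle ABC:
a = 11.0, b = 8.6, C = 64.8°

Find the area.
Two sides and the included angle (SAS): A = ½·a·b·sin(C) = ½·11.0·8.6·sin(64.8°)
sin(64.8°) ≈ 0.904827
A ≈ ½·94.6·0.904827 = 47.3·0.904827 ≈ 42.7983

Area = 42.8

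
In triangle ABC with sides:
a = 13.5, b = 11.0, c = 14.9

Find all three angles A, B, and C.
Law of cosines for each angle (a² = 182.25, b² = 121, c² = 222.01):
cos(A) = (b² + c² − a²)/(2bc) = (121 + 222.01 − 182.25)/(2·11.0·14.9) = 160.76/327.8 ≈ 0.490421  ⇒  A ≈ 60.6317°
cos(B) = (a² + c² − b²)/(2ac) = (182.25 + 222.01 − 121)/(2·13.5·14.9) = 283.26/402.3 ≈ 0.704101  ⇒  B ≈ 45.243°
cos(C) = (a² + b² − c²)/(2ab) = (182.25 + 121 − 222.01)/(2·13.5·11.0) = 81.24/297 ≈ 0.273535  ⇒  C ≈ 74.1253°
Check: A + B + C ≈ 180°

A = 60.63°, B = 45.24°, C = 74.13°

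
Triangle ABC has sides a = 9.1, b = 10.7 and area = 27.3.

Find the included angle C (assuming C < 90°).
Area = ½·a·b·sin(C)  ⇒  sin(C) = 2·Area/(a·b) = 2·27.3/(9.1·10.7) = 54.6/97.37 ≈ 0.560748
C = arcsin(0.560748) ≈ 34.1075° (taking the acute solution since C < 90°)

C = 34.11°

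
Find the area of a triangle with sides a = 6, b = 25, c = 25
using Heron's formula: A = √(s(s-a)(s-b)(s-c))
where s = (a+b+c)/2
s = (6 + 25 + 25)/2 = 56/2 = 28
s − a = 22, s − b = 3, s − c = 3
s(s−a)(s−b)(s−c) = 28·22·3·3 = 5544
Area = √5544 ≈ 74.458

s = 28.0, Area = 74.46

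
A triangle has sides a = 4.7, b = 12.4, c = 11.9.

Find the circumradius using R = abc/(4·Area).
First find the area with Heron's formula.
s = (4.7 + 12.4 + 11.9)/2 = 14.5
Area = √(s(s−a)(s−b)(s−c)) = √(14.5·9.8·2.1·2.6) ≈ √775.866 ≈ 27.8544
abc = 4.7·12.4·11.9 = 693.532
R = abc/(4·Area) ≈ 693.532/(4·27.8544) = 693.532/111.417 ≈ 6.22462

R = 6.225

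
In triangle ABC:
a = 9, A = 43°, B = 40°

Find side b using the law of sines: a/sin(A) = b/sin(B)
a/sin(A) = b/sin(B)  ⇒  b = a·sin(B)/sin(A) = 9·sin(40°)/sin(43°)
sin(40°) ≈ 0.642788, sin(43°) ≈ 0.681998
b ≈ 9·0.642788/0.681998 ≈ 5.78509/0.681998 ≈ 8.48255

b = 8.483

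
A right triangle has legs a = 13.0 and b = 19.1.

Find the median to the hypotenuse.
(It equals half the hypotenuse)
Hypotenuse c = √(a² + b²) = √(169 + 364.81) = √533.81 ≈ 23.1043
Median to hypotenuse = c/2 ≈ 23.1043/2 ≈ 11.5522

Median = 11.55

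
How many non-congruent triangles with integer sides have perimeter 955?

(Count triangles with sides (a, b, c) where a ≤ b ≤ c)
Let a ≤ b ≤ c with a + b + c = 955. The only binding inequality is a + b > c, i.e. 955 − c > c, so c < 955/2; and c ≥ 955/3 since c is the largest side.
So 319 ≤ c ≤ 477. For each c, b runs from ⌈(955 − c)/2⌉ up to c (then a = 955 − b − c satisfies 1 ≤ a ≤ b automatically), giving c − ⌈(955 − c)/2⌉ + 1 choices.
Summing over c: 2 + 3 + 5 + 6 + … + 237 + 239  (159 terms, c = 319, …, 477) = 19120
Check (closed form: nearest integer to p²/48 for even p, (p+3)²/48 for odd p): (955+3)²/48 = 958²/48 = 917764/48 ≈ 19120.08 → 19120

19120 triangles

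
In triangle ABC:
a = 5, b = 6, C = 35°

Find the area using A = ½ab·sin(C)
A = ½·a·b·sin(C) = ½·5·6·sin(35°)
sin(35°) ≈ 0.573576
A ≈ ½·30·0.573576 = 15·0.573576 ≈ 8.60365

Area = 8.604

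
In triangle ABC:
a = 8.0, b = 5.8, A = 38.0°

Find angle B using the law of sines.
a/sin(A) = b/sin(B)  ⇒  sin(B) = b·sin(A)/a = 5.8·sin(38.0°)/8.0
sin(38.0°) ≈ 0.615661
sin(B) ≈ 5.8·0.615661/8.0 ≈ 3.57084/8.0 ≈ 0.446355
B = arcsin(0.446355) ≈ 26.51°
(Since b ≤ a we need B ≤ A, so the obtuse alternative 180° − 26.51° ≈ 153.49° is rejected.)

B = 26.51°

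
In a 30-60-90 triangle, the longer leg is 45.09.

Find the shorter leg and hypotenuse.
In a 30-60-90 triangle the sides are in ratio 1 : √3 : 2, so short leg = long leg/√3 and hypotenuse = 2·(short leg).
Short leg = 45.09/√3 ≈ 45.09/1.73205 ≈ 26.0327
Hypotenuse = 2·26.0327 ≈ 52.0654

Short leg = 26.03, Hypotenuse = 52.07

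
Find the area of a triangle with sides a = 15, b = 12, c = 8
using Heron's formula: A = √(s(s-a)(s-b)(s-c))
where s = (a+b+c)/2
s = (15 + 12 + 8)/2 = 35/2 = 17.5
s − a = 2.5, s − b = 5.5, s − c = 9.5
s(s−a)(s−b)(s−c) = 17.5·2.5·5.5·9.5 = 2285.9375
Area = √2285.9375 ≈ 47.8115

s = 17.5, Area = 47.81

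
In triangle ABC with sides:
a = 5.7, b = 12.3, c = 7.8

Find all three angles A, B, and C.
Law of cosines for each angle (a² = 32.49, b² = 151.29, c² = 60.84):
cos(A) = (b² + c² − a²)/(2bc) = (151.29 + 60.84 − 32.49)/(2·12.3·7.8) = 179.64/191.88 ≈ 0.93621  ⇒  A ≈ 20.5755°
cos(B) = (a² + c² − b²)/(2ac) = (32.49 + 60.84 − 151.29)/(2·5.7·7.8) = -57.96/88.92 ≈ -0.651822  ⇒  B ≈ 130.679°
cos(C) = (a² + b² − c²)/(2ab) = (32.49 + 151.29 − 60.84)/(2·5.7·12.3) = 122.94/140.22 ≈ 0.876765  ⇒  C ≈ 28.7454°
Check: A + B + C ≈ 180°

A = 20.58°, B = 130.7°, C = 28.75°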